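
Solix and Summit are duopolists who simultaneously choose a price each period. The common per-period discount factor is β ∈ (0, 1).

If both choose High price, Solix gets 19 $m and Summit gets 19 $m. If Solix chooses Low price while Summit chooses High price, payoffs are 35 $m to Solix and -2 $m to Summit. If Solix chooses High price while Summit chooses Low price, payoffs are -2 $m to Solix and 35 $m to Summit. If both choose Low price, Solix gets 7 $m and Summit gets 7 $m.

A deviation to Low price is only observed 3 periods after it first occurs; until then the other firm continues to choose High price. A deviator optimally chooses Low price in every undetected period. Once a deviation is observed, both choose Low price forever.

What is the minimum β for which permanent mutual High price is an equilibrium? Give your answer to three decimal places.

0.830

Deviating for the 3 undetected periods gains 35−19 = 16 per period over cooperation, then loses 19−7 = 12 per period forever once punishment starts.
Gain: 16(1 + β + … + β^2); loss: 12·β^3/(1−β).
No profitable deviation ⇔ 16(1−β^3) ≤ 12·β^3, i.e. β^3 ≥ 16/(16+12) = 4/7.
Hence β ≥ (4/7)^(1/3) ≈ 0.830.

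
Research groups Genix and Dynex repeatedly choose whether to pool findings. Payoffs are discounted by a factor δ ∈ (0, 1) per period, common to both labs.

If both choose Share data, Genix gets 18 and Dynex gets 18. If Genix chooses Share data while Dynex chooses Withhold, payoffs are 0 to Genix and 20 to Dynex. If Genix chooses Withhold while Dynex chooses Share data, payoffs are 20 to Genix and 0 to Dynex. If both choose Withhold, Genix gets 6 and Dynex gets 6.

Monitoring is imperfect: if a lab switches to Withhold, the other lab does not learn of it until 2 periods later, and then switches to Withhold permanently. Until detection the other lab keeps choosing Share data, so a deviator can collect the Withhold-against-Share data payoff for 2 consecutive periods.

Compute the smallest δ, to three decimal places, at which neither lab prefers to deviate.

Deviating for the 2 undetected periods gains 20−18 = 2 per period over cooperation, then loses 18−6 = 12 per period forever once punishment starts.
Gain: 2(1 + δ + … + δ^1); loss: 12·δ^2/(1−δ).
No profitable deviation ⇔ 2(1−δ^2) ≤ 12·δ^2, i.e. δ^2 ≥ 2/(2+12) = 1/7.
Hence δ ≥ (1/7)^(1/2) ≈ 0.378.

0.378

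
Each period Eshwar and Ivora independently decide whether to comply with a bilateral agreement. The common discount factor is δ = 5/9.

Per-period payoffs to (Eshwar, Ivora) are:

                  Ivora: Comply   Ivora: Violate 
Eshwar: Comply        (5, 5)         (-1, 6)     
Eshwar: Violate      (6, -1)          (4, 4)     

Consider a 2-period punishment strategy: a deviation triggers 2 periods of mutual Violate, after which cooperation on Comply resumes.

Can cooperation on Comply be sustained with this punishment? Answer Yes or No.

No

A one-shot deviation gives 6 now, then 4 for 2 periods, then back to 5.
Gain from deviating: (6−5) today; loss: (5−4) in each of the next 2 periods.
No-deviation condition: (5−4)(δ+…+δ^2) ≥ 6−5, i.e. δ+…+δ^2 ≥ 1.
At δ = 5/9: δ+…+δ^2 = 0.8642 < 1.0000.
So cooperation is not sustainable.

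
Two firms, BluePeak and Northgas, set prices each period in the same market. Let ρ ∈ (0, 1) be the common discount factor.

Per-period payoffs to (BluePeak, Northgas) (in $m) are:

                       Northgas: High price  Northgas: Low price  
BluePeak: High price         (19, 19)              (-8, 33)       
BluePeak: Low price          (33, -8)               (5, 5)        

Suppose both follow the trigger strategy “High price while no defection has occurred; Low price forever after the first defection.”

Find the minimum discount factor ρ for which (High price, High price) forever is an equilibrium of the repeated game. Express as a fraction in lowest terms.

19/(1−ρ) ≥ 33 + 5ρ/(1−ρ)
19 ≥ 33 − 28ρ
ρ ≥ 14/28 = 1/2.

1/2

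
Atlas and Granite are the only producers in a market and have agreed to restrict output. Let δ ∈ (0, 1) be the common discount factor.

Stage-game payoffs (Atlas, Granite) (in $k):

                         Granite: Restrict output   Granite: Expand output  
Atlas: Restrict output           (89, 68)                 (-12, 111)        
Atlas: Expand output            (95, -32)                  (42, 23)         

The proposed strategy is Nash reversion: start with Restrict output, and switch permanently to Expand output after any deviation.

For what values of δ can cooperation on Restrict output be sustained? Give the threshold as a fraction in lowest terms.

For Atlas: deviation gain 95−89 = 6, per-period punishment loss 89−42 = 47. IC gives δ ≥ 6/53.
For Granite: gain 43, loss 45 per period, so δ ≥ 43/88.
The tighter constraint is Granite's, so cooperation needs δ ≥ 43/88.

43/88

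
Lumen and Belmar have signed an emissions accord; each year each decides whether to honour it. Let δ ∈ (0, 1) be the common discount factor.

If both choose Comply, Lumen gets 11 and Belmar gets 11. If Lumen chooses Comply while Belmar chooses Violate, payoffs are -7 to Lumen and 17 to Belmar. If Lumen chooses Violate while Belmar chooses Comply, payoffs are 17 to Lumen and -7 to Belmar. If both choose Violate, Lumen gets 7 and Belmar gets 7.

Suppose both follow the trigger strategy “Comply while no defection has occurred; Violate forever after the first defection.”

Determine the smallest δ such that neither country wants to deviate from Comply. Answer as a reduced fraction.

3/5

11/(1−δ) ≥ 17 + 7δ/(1−δ)
11 ≥ 17 − 10δ
δ ≥ 6/10 = 3/5.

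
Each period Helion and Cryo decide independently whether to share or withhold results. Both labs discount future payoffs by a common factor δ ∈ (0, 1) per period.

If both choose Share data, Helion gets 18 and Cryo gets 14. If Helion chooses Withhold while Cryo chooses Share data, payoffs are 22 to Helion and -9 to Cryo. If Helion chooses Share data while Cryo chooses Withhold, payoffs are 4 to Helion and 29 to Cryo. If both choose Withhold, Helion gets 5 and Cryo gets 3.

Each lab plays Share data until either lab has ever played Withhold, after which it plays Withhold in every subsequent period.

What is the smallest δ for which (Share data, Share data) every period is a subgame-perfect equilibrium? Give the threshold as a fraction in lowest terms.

15/26

Helion: cooperation gives 18 each period; deviation gives 22 once then 5 forever.
  18/(1−δ) ≥ 22 + 5δ/(1−δ) ⇒ δ ≥ 4/17.
Cryo: cooperation gives 14 each period; deviation gives 29 once then 3 forever.
  δ ≥ 15/26.
Both must hold, so the binding constraint is Cryo's: δ ≥ 15/26.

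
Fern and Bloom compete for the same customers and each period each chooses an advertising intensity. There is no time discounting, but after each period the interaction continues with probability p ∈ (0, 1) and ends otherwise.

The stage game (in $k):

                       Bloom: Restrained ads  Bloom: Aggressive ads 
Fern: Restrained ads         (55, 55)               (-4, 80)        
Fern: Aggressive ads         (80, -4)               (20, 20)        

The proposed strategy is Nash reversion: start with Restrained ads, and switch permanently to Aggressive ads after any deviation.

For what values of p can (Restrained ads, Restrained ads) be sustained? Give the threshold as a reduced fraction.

With no time discounting, the continuation probability p plays the role of the discount factor.
Grim-trigger IC: 55/(1−p) ≥ 80 + 20p/(1−p) ⇒ p ≥ (80−55)/(80−20) = 5/12.

5/12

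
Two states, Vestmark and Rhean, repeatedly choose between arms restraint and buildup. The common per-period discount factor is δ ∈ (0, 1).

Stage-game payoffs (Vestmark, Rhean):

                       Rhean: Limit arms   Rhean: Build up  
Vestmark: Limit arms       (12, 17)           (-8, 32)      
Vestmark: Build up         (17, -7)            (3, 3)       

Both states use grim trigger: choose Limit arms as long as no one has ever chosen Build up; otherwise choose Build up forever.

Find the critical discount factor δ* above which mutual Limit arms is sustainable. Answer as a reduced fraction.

15/29

Vestmark: cooperation gives 12 each period; deviation gives 17 once then 3 forever.
  12/(1−δ) ≥ 17 + 3δ/(1−δ) ⇒ δ ≥ 5/14.
Rhean: cooperation gives 17 each period; deviation gives 32 once then 3 forever.
  δ ≥ 15/29.
Both must hold, so the binding constraint is Rhean's: δ ≥ 15/29.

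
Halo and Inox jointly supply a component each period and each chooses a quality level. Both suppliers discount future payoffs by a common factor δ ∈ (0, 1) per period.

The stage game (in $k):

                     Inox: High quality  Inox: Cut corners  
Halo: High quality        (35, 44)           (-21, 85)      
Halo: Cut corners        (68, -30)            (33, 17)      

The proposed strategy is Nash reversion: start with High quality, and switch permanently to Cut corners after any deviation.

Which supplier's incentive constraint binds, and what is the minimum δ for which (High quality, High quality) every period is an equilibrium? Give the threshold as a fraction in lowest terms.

Halo; δ ≥ 33/35

For Halo: deviation gain 68−35 = 33, per-period punishment loss 35−33 = 2. IC gives δ ≥ 33/35.
For Inox: gain 41, loss 27 per period, so δ ≥ 41/68.
The tighter constraint is Halo's, so cooperation needs δ ≥ 33/35.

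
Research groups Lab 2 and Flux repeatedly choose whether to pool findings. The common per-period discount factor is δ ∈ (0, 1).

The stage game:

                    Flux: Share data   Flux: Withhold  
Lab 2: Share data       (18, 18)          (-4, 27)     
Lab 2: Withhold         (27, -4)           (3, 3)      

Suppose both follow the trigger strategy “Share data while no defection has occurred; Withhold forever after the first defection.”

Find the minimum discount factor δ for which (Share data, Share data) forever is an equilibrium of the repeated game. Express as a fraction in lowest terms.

Under grim trigger the critical discount factor is (T−C)/(T−P) with T = 27, C = 18, P = 3.
δ* = (27−18)/(27−3) = 9/24 = 3/8.

3/8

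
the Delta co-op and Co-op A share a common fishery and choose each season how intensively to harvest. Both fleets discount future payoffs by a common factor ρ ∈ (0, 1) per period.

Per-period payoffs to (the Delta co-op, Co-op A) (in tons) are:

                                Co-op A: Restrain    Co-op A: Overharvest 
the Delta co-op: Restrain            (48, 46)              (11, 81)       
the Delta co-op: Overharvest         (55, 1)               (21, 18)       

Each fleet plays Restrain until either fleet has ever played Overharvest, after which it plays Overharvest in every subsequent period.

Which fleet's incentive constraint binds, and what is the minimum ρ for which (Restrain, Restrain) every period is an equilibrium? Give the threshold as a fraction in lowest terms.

the Delta co-op's threshold: (55−48)/(55−21) = 7/34.
Co-op A's threshold: (81−46)/(81−18) = 5/9.
7/34 < 5/9, so Co-op A binds and ρ* = 5/9.

Co-op A; ρ ≥ 5/9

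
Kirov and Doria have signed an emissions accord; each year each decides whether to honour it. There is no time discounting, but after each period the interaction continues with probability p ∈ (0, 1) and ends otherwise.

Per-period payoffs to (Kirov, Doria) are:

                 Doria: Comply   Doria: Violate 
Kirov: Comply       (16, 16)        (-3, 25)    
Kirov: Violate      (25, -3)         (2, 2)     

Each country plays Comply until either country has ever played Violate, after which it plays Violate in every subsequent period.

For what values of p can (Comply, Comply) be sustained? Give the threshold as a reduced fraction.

Expected cooperation value is 16 + p·16 + p²·16 + … = 16/(1−p); deviation gives 25 + p·2/(1−p).
16 ≥ 25(1−p) + 2p ⇒ 23p ≥ 9 ⇒ p ≥ 9/23.

9/23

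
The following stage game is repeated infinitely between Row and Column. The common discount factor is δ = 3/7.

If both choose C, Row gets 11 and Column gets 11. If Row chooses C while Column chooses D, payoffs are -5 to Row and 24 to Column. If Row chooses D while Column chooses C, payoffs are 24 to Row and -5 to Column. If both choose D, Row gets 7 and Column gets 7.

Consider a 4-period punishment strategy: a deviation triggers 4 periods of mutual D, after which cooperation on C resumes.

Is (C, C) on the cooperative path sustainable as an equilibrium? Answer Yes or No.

No

A one-shot deviation gives 24 now, then 7 for 4 periods, then back to 11.
Gain from deviating: (24−11) today; loss: (11−7) in each of the next 4 periods.
No-deviation condition: (11−7)(δ+…+δ^4) ≥ 24−11, i.e. δ+…+δ^4 ≥ 13/4.
At δ = 3/7: δ+…+δ^4 = 0.7247 < 3.2500.
So cooperation is not sustainable.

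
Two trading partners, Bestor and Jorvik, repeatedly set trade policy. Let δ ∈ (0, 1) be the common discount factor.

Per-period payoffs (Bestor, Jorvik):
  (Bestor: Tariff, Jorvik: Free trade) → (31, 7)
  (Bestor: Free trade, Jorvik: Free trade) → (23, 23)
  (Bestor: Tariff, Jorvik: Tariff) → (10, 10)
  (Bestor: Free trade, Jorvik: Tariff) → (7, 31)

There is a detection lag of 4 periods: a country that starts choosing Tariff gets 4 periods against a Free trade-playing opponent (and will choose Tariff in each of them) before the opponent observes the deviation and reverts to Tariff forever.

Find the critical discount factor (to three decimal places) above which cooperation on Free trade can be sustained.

0.786

The best deviation is to choose Tariff for all 4 undetected periods, earning 31 each, then 10 forever once detected.
Deviation value: 31(1−δ^4)/(1−δ) + 10δ^4/(1−δ); cooperation value: 23/(1−δ).
IC: 23 ≥ 31(1−δ^4) + 10δ^4 = 31 − 21δ^4.
So δ^4 ≥ 8/21, giving δ ≥ (8/21)^(1/4) ≈ 0.786.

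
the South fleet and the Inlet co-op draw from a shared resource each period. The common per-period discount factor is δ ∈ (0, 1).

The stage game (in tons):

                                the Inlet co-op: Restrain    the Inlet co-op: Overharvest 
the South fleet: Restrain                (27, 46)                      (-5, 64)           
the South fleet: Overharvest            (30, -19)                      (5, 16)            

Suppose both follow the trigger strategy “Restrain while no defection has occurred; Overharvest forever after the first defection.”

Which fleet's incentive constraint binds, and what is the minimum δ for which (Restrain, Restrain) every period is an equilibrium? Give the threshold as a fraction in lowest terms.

the South fleet's threshold: (30−27)/(30−5) = 3/25.
the Inlet co-op's threshold: (64−46)/(64−16) = 3/8.
3/25 < 3/8, so the Inlet co-op binds and δ* = 3/8.

the Inlet co-op; δ ≥ 3/8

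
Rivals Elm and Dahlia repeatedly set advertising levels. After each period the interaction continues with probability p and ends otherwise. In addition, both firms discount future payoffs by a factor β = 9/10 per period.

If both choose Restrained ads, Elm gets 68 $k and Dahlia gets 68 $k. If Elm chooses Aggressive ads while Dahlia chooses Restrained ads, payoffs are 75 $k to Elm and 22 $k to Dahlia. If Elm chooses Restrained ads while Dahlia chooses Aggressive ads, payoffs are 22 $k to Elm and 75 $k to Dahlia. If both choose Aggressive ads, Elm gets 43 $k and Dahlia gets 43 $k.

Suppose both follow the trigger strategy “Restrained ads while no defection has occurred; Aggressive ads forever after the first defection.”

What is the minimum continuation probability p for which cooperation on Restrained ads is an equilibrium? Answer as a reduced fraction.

35/144

Expected continuation weight on next period's payoff is β·p = 9/10·p, which plays the role of the discount factor.
Cooperation requires 9/10·p ≥ (75−68)/(75−43) = 7/32, hence p ≥ 35/144.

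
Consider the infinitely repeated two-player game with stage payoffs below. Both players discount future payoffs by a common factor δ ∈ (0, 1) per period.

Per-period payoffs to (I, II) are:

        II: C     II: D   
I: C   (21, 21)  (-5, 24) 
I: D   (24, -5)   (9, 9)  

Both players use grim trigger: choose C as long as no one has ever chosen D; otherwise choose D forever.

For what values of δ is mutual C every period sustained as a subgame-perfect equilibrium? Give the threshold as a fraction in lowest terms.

21/(1−δ) ≥ 24 + 9δ/(1−δ)
21 ≥ 24 − 15δ
δ ≥ 3/15 = 1/5.

1/5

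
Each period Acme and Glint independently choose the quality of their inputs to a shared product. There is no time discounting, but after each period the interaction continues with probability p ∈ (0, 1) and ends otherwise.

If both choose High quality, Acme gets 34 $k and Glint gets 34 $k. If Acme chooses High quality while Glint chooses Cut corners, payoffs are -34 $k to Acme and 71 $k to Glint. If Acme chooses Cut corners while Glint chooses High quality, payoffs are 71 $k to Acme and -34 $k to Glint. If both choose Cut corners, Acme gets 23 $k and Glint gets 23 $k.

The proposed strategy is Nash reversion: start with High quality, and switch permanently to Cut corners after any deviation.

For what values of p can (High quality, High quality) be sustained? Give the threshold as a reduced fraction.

37/48

With no time discounting, the continuation probability p plays the role of the discount factor.
Grim-trigger IC: 34/(1−p) ≥ 71 + 23p/(1−p) ⇒ p ≥ (71−34)/(71−23) = 37/48.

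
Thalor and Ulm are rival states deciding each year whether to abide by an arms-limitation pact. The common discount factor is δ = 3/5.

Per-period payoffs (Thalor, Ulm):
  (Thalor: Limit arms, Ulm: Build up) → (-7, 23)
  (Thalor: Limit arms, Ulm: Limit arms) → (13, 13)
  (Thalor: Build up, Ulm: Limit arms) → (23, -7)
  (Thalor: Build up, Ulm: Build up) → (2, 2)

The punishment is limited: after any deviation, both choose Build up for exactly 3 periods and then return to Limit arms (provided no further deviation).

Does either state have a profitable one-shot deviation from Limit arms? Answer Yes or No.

No

Comparing payoff streams over the 4 periods until play realigns: cooperate → 13(1+δ+…+δ^3); deviate → 23 + 2(δ+…+δ^3).
Cooperation is sustained iff (13−2)(δ+…+δ^3) ≥ 23−13.
δ+…+δ^3 = 3/5·(1−(3/5)^3)/(1−3/5) = 1.1760, and (23−13)/(13−2) = 0.9091.
1.1760 ≥ 0.9091, so cooperation is sustainable.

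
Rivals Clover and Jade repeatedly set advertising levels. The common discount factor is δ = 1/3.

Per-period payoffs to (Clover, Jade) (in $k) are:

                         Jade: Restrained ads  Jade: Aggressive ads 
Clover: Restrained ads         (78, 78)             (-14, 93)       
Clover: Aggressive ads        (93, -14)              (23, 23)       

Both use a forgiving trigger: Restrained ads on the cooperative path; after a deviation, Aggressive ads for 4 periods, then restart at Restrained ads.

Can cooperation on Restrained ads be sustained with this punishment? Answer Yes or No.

IC: δ+…+δ^4 ≥ (93−78)/(78−23) = 3/11.
At δ = 1/3: partial sum = 0.4938 ≥ 0.2727. Cooperation sustainable.

Yes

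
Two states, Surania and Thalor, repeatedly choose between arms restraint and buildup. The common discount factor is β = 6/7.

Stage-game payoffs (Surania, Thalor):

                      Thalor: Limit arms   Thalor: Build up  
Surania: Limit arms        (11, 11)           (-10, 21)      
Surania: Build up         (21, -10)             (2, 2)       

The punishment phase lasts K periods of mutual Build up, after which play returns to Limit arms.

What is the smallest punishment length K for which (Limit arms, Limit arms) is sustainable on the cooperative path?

IC: β(1−β^K)/(1−β) ≥ (21−11)/(11−2) = 10/9.
With β = 6/7: need 1 − β^K ≥ 10/9·(1−6/7)/(6/7), i.e. β^K ≤ 0.8148.
Since (6/7)^1 = 0.8571 and (6/7)^2 = 0.7347, the smallest such K is 2.

2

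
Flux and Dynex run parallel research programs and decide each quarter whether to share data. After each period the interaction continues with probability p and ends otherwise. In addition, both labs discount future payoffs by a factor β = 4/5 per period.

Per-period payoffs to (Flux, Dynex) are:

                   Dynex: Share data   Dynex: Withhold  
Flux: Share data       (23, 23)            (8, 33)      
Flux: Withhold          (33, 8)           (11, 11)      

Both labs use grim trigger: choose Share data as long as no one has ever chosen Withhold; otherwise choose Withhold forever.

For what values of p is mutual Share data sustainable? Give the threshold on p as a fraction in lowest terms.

Expected continuation weight on next period's payoff is β·p = 4/5·p, which plays the role of the discount factor.
Cooperation requires 4/5·p ≥ (33−23)/(33−11) = 5/11, hence p ≥ 25/44.

25/44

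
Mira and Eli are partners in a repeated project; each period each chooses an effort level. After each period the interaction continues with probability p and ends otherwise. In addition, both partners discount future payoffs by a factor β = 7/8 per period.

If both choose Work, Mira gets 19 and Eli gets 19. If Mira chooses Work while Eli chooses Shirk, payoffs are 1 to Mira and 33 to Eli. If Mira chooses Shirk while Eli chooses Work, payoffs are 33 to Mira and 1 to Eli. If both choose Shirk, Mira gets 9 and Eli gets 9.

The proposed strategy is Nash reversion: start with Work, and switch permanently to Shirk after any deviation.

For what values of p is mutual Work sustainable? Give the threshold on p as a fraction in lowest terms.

With continuation probability p and discount β, the effective per-period discount factor is βp.
Grim-trigger IC: βp ≥ (33−19)/(33−9) = 7/12.
So p ≥ (7/12)/(7/8) = 2/3.

2/3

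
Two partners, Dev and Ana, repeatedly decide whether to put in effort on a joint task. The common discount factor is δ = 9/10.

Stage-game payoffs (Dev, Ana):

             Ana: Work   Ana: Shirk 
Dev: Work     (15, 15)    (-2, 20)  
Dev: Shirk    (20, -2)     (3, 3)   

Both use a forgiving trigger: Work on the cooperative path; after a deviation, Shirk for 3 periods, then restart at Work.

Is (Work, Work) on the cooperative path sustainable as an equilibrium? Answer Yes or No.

Yes

IC: δ+…+δ^3 ≥ (20−15)/(15−3) = 5/12.
At δ = 9/10: partial sum = 2.4390 ≥ 0.4167. Cooperation sustainable.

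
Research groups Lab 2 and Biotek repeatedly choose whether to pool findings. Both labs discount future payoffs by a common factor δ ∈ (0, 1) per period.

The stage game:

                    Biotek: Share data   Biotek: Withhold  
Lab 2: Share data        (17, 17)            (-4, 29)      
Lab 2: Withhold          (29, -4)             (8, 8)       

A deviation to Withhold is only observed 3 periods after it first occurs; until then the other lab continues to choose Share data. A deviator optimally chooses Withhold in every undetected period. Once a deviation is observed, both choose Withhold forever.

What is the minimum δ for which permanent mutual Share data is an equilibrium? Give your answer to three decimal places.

0.830

Deviating for the 3 undetected periods gains 29−17 = 12 per period over cooperation, then loses 17−8 = 9 per period forever once punishment starts.
Gain: 12(1 + δ + … + δ^2); loss: 9·δ^3/(1−δ).
No profitable deviation ⇔ 12(1−δ^3) ≤ 9·δ^3, i.e. δ^3 ≥ 12/(12+9) = 4/7.
Hence δ ≥ (4/7)^(1/3) ≈ 0.830.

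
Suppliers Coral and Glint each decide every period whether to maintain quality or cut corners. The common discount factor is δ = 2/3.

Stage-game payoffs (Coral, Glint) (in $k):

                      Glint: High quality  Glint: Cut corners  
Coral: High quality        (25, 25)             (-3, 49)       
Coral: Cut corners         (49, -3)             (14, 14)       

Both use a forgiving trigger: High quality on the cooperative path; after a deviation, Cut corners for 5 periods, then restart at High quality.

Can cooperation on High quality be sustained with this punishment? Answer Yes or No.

A one-shot deviation gives 49 now, then 14 for 5 periods, then back to 25.
Gain from deviating: (49−25) today; loss: (25−14) in each of the next 5 periods.
No-deviation condition: (25−14)(δ+…+δ^5) ≥ 49−25, i.e. δ+…+δ^5 ≥ 24/11.
At δ = 2/3: δ+…+δ^5 = 1.7366 < 2.1818.
So cooperation is not sustainable.

No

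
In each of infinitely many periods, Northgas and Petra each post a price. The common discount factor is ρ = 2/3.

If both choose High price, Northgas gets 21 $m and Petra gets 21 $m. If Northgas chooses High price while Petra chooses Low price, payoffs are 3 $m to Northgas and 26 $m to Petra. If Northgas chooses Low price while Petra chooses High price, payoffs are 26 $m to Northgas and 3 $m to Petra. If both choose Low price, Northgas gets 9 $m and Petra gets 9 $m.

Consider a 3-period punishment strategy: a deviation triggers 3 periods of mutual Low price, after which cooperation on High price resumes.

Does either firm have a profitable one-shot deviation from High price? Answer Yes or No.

No

IC: ρ+…+ρ^3 ≥ (26−21)/(21−9) = 5/12.
At ρ = 2/3: partial sum = 1.4074 ≥ 0.4167. Cooperation sustainable.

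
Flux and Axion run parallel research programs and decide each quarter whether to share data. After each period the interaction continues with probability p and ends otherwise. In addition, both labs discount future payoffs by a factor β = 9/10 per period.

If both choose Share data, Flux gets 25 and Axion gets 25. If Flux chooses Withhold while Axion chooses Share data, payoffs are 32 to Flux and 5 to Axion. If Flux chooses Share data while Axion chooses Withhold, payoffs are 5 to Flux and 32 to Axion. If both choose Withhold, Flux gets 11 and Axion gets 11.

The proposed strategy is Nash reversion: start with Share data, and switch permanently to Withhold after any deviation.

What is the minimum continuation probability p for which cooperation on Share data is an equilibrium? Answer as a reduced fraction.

10/27

Expected continuation weight on next period's payoff is β·p = 9/10·p, which plays the role of the discount factor.
Cooperation requires 9/10·p ≥ (32−25)/(32−11) = 1/3, hence p ≥ 10/27.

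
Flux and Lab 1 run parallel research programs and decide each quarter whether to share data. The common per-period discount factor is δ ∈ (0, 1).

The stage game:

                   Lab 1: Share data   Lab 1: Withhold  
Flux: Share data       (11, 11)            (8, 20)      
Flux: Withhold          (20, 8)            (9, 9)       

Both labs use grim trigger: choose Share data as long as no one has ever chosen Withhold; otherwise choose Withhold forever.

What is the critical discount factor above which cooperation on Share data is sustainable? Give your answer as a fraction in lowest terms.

Cooperation forever yields 11 each period: 11/(1−δ).
Deviating yields 20 once, then 9 forever: 20 + 9δ/(1−δ).
No profitable deviation requires 11/(1−δ) ≥ 20 + 9δ/(1−δ).
Multiplying by (1−δ): 11 ≥ 20(1−δ) + 9δ = 20 − 11δ.
So 11δ ≥ 9, i.e. δ ≥ 9/11.

9/11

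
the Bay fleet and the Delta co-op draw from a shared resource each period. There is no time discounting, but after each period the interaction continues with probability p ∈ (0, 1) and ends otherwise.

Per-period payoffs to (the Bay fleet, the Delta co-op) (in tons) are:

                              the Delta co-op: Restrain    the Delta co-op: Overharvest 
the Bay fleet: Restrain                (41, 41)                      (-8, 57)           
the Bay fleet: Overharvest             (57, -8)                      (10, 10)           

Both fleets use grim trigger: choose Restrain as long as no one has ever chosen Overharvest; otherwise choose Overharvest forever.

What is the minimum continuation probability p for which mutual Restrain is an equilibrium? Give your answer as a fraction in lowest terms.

Expected cooperation value is 41 + p·41 + p²·41 + … = 41/(1−p); deviation gives 57 + p·10/(1−p).
41 ≥ 57(1−p) + 10p ⇒ 47p ≥ 16 ⇒ p ≥ 16/47.

16/47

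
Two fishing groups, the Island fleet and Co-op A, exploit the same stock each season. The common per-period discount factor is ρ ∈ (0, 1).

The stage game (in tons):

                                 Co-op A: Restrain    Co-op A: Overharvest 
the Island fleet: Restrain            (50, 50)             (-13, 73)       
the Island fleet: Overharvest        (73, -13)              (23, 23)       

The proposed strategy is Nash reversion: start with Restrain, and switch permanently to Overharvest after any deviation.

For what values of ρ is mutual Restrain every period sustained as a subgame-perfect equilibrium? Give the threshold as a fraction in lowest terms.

One-period gain from deviating is 73 − 50 = 23. The loss is 50 − 23 = 27 in every subsequent period, with present value 27·ρ/(1−ρ).
Deviation is unprofitable when 27·ρ/(1−ρ) ≥ 23, i.e. ρ/(1−ρ) ≥ 23/27.
Equivalently ρ ≥ 23/(23+27) = 23/50.

23/50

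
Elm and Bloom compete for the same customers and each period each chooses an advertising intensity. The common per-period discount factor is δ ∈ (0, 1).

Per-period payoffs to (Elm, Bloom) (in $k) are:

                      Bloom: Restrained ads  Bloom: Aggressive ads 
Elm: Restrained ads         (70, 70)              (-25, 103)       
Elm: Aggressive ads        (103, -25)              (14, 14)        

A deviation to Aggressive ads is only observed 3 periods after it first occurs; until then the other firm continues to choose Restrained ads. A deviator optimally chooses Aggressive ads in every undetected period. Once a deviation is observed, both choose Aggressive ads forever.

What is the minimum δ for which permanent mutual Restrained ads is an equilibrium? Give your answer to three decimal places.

The best deviation is to choose Aggressive ads for all 3 undetected periods, earning 103 each, then 14 forever once detected.
Deviation value: 103(1−δ^3)/(1−δ) + 14δ^3/(1−δ); cooperation value: 70/(1−δ).
IC: 70 ≥ 103(1−δ^3) + 14δ^3 = 103 − 89δ^3.
So δ^3 ≥ 33/89, giving δ ≥ (33/89)^(1/3) ≈ 0.718.

0.718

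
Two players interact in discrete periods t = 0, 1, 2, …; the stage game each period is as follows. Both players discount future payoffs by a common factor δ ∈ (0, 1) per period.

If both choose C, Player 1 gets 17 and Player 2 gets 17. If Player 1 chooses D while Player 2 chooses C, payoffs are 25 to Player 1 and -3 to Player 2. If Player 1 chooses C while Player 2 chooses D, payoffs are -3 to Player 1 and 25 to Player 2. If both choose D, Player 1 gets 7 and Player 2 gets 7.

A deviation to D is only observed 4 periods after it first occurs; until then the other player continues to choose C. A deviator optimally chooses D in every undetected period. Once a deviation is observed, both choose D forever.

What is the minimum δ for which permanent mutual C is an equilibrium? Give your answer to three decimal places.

A deviator earns 25 for 4 periods, then 7 forever; cooperating earns 17 forever. Multiplying the IC by (1−δ):
17 ≥ 25(1−δ^4) + 7δ^4, so 18·δ^4 ≥ 8 and δ^4 ≥ 4/9.
δ ≥ (4/9)^(1/4) ≈ 0.816.

0.816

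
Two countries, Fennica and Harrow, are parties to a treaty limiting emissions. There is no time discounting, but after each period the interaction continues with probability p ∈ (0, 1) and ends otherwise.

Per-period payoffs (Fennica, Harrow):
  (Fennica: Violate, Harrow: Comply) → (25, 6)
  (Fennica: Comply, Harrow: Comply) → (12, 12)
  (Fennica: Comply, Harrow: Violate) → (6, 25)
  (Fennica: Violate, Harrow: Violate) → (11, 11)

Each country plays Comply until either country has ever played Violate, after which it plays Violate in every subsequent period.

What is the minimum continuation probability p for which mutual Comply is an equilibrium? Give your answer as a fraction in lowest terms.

13/14

Expected cooperation value is 12 + p·12 + p²·12 + … = 12/(1−p); deviation gives 25 + p·11/(1−p).
12 ≥ 25(1−p) + 11p ⇒ 14p ≥ 13 ⇒ p ≥ 13/14.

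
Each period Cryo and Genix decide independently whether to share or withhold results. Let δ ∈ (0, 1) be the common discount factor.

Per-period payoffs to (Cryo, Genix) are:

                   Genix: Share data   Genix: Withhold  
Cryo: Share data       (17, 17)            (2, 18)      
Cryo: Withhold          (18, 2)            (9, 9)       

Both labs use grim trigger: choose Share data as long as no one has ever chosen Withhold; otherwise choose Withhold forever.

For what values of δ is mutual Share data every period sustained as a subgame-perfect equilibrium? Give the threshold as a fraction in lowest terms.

One-period gain from deviating is 18 − 17 = 1. The loss is 17 − 9 = 8 in every subsequent period, with present value 8·δ/(1−δ).
Deviation is unprofitable when 8·δ/(1−δ) ≥ 1, i.e. δ/(1−δ) ≥ 1/8.
Equivalently δ ≥ 1/(1+8) = 1/9.

1/9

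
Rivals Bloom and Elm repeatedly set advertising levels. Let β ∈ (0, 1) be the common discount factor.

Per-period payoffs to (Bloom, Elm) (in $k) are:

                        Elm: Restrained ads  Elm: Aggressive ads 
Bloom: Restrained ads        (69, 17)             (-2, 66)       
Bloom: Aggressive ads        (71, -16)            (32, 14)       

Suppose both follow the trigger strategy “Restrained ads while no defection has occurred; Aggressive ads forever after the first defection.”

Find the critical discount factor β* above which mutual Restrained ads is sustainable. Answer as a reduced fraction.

49/52

For Bloom: deviation gain 71−69 = 2, per-period punishment loss 69−32 = 37. IC gives β ≥ 2/39.
For Elm: gain 49, loss 3 per period, so β ≥ 49/52.
The tighter constraint is Elm's, so cooperation needs β ≥ 49/52.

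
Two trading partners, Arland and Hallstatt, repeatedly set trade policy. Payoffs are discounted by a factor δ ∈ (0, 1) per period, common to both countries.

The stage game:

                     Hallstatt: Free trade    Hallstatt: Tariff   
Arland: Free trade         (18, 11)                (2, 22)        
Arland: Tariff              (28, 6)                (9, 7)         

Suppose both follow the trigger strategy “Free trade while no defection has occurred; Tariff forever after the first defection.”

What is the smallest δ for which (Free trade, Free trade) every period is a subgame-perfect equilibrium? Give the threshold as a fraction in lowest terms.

11/15

Arland's threshold: (28−18)/(28−9) = 10/19.
Hallstatt's threshold: (22−11)/(22−7) = 11/15.
10/19 < 11/15, so Hallstatt binds and δ* = 11/15.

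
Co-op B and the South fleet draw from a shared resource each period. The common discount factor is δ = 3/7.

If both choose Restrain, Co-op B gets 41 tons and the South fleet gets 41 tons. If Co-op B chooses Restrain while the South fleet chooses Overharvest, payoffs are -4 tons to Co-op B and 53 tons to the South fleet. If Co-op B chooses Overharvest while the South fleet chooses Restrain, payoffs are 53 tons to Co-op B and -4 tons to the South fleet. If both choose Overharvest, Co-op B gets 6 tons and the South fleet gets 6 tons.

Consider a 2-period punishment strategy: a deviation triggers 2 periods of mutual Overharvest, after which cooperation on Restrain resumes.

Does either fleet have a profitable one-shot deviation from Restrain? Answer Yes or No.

No

A one-shot deviation gives 53 now, then 6 for 2 periods, then back to 41.
Gain from deviating: (53−41) today; loss: (41−6) in each of the next 2 periods.
No-deviation condition: (41−6)(δ+…+δ^2) ≥ 53−41, i.e. δ+…+δ^2 ≥ 12/35.
At δ = 3/7: δ+…+δ^2 = 0.6122 ≥ 0.3429.
So cooperation is sustainable.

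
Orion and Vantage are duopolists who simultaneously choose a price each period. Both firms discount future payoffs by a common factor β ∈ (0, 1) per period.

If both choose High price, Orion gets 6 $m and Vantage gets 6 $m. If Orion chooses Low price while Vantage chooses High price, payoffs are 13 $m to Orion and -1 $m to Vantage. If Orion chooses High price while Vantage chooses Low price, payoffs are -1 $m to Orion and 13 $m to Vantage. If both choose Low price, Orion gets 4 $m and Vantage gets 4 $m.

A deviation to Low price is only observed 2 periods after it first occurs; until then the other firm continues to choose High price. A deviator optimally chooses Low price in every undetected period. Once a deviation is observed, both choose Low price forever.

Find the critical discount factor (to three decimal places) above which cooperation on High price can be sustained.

0.882

The best deviation is to choose Low price for all 2 undetected periods, earning 13 each, then 4 forever once detected.
Deviation value: 13(1−β^2)/(1−β) + 4β^2/(1−β); cooperation value: 6/(1−β).
IC: 6 ≥ 13(1−β^2) + 4β^2 = 13 − 9β^2.
So β^2 ≥ 7/9, giving β ≥ (7/9)^(1/2) ≈ 0.882.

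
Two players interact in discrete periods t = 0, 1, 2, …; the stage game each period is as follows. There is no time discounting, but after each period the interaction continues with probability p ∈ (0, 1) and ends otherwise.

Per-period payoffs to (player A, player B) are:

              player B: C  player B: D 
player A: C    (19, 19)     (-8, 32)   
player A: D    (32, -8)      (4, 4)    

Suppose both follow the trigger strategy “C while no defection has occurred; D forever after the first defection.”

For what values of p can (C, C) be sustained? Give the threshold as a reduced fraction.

Expected cooperation value is 19 + p·19 + p²·19 + … = 19/(1−p); deviation gives 32 + p·4/(1−p).
19 ≥ 32(1−p) + 4p ⇒ 28p ≥ 13 ⇒ p ≥ 13/28.

13/28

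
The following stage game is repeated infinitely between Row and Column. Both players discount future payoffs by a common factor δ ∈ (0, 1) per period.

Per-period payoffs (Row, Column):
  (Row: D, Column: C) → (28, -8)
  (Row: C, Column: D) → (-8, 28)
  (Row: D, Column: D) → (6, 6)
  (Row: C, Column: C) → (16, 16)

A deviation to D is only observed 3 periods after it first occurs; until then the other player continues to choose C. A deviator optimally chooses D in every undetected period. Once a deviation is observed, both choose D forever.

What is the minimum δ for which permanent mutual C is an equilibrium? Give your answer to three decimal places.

0.817

A deviator earns 28 for 3 periods, then 6 forever; cooperating earns 16 forever. Multiplying the IC by (1−δ):
16 ≥ 28(1−δ^3) + 6δ^3, so 22·δ^3 ≥ 12 and δ^3 ≥ 6/11.
δ ≥ (6/11)^(1/3) ≈ 0.817.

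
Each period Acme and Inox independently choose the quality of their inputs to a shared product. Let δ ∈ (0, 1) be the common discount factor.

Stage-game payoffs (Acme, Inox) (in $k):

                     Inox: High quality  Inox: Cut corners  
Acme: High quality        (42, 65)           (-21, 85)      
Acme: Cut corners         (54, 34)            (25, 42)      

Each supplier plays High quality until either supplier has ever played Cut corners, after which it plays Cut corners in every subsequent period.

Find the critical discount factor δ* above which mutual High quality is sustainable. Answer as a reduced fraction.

Acme's threshold: (54−42)/(54−25) = 12/29.
Inox's threshold: (85−65)/(85−42) = 20/43.
12/29 < 20/43, so Inox binds and δ* = 20/43.

20/43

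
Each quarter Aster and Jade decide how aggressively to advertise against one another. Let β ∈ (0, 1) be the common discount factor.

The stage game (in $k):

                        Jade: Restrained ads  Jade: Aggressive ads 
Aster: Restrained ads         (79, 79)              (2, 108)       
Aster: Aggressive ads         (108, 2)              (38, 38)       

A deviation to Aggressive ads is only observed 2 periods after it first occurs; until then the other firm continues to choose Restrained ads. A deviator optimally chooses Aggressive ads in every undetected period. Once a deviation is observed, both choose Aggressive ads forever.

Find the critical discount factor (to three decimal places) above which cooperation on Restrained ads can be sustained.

0.644

The best deviation is to choose Aggressive ads for all 2 undetected periods, earning 108 each, then 38 forever once detected.
Deviation value: 108(1−β^2)/(1−β) + 38β^2/(1−β); cooperation value: 79/(1−β).
IC: 79 ≥ 108(1−β^2) + 38β^2 = 108 − 70β^2.
So β^2 ≥ 29/70, giving β ≥ (29/70)^(1/2) ≈ 0.644.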